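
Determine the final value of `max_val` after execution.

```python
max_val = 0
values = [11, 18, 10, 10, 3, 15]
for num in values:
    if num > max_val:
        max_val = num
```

Let's trace through this code step by step.

Initialize: max_val = 0
Initialize: values = [11, 18, 10, 10, 3, 15]
Entering loop: for num in values:

After execution: max_val = 18
18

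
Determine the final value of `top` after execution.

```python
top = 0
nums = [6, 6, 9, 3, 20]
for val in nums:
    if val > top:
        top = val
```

Let's trace through this code step by step.

Initialize: top = 0
Initialize: nums = [6, 6, 9, 3, 20]
Entering loop: for val in nums:

After execution: top = 20
20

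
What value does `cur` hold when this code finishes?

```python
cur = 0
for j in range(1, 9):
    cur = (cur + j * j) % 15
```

Let's trace through this code step by step.

Initialize: cur = 0
Entering loop: for j in range(1, 9):

After execution: cur = 9
9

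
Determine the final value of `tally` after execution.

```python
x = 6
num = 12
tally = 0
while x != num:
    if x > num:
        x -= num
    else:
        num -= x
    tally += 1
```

Let's trace through this code step by step.

Initialize: x = 6
Initialize: num = 12
Initialize: tally = 0
Entering loop: while x != num:

After execution: tally = 1
1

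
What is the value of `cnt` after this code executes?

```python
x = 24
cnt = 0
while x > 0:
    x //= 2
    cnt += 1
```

Let's trace through this code step by step.

Initialize: x = 24
Initialize: cnt = 0
Entering loop: while x > 0:

After execution: cnt = 5
5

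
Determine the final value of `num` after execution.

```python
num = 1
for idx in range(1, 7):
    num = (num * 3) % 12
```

Let's trace through this code step by step.

Initialize: num = 1
Entering loop: for idx in range(1, 7):

After execution: num = 9
9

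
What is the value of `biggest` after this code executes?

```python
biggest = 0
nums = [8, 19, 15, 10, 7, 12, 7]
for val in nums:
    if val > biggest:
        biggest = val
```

Let's trace through this code step by step.

Initialize: biggest = 0
Initialize: nums = [8, 19, 15, 10, 7, 12, 7]
Entering loop: for val in nums:

After execution: biggest = 19
19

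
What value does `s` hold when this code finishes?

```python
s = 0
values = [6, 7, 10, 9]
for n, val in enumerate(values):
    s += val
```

Let's trace through this code step by step.

Initialize: s = 0
Initialize: values = [6, 7, 10, 9]
Entering loop: for n, val in enumerate(values):

After execution: s = 32
32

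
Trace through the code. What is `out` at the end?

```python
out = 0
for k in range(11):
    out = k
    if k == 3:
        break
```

Let's trace through this code step by step.

Initialize: out = 0
Entering loop: for k in range(11):

After execution: out = 3
3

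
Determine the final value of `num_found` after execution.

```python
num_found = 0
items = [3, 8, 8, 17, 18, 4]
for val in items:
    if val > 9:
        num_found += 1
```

Let's trace through this code step by step.

Initialize: num_found = 0
Initialize: items = [3, 8, 8, 17, 18, 4]
Entering loop: for val in items:

After execution: num_found = 2
2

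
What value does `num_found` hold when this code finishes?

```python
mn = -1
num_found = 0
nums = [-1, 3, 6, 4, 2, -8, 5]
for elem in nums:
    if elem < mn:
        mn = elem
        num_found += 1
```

Let's trace through this code step by step.

Initialize: mn = -1
Initialize: num_found = 0
Initialize: nums = [-1, 3, 6, 4, 2, -8, 5]
Entering loop: for elem in nums:

After execution: num_found = 1
1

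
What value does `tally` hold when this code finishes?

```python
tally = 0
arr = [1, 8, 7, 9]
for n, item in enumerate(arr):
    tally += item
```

Let's trace through this code step by step.

Initialize: tally = 0
Initialize: arr = [1, 8, 7, 9]
Entering loop: for n, item in enumerate(arr):

After execution: tally = 25
25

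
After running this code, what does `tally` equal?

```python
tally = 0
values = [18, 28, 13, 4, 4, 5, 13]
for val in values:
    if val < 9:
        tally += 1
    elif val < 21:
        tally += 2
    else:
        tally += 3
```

Let's trace through this code step by step.

Initialize: tally = 0
Initialize: values = [18, 28, 13, 4, 4, 5, 13]
Entering loop: for val in values:

After execution: tally = 12
12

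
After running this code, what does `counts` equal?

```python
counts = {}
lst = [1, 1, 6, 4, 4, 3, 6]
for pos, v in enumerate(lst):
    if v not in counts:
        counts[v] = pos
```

Let's trace through this code step by step.

Initialize: counts = {}
Initialize: lst = [1, 1, 6, 4, 4, 3, 6]
Entering loop: for pos, v in enumerate(lst):

After execution: counts = {1: 0, 6: 2, 4: 3, 3: 5}
{1: 0, 6: 2, 4: 3, 3: 5}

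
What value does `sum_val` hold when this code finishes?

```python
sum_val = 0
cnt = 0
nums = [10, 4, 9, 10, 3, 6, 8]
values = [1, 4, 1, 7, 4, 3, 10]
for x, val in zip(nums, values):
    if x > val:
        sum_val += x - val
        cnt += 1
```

Let's trace through this code step by step.

Initialize: sum_val = 0
Initialize: cnt = 0
Initialize: nums = [10, 4, 9, 10, 3, 6, 8]
Initialize: values = [1, 4, 1, 7, 4, 3, 10]
Entering loop: for x, val in zip(nums, values):

After execution: sum_val = 23
23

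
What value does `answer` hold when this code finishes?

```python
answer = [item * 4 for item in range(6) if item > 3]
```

Let's trace through this code step by step.

Initialize: answer = [item * 4 for item in range(6) if item > 3]

After execution: answer = [16, 20]
[16, 20]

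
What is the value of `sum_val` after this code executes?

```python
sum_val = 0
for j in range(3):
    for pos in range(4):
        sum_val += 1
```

Let's trace through this code step by step.

Initialize: sum_val = 0
Entering loop: for j in range(3):

After execution: sum_val = 12
12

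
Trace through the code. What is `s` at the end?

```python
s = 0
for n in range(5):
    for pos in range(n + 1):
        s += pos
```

Let's trace through this code step by step.

Initialize: s = 0
Entering loop: for n in range(5):

After execution: s = 20
20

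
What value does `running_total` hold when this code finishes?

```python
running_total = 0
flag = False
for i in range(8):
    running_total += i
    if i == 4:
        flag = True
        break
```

Let's trace through this code step by step.

Initialize: running_total = 0
Initialize: flag = False
Entering loop: for i in range(8):

After execution: running_total = 10
10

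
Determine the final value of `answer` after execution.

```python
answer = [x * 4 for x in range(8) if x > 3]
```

Let's trace through this code step by step.

Initialize: answer = [x * 4 for x in range(8) if x > 3]

After execution: answer = [16, 20, 24, 28]
[16, 20, 24, 28]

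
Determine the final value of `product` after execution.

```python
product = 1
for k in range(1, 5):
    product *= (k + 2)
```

Let's trace through this code step by step.

Initialize: product = 1
Entering loop: for k in range(1, 5):

After execution: product = 360
360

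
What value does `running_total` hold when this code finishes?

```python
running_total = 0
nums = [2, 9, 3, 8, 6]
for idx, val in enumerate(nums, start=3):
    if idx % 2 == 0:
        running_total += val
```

Let's trace through this code step by step.

Initialize: running_total = 0
Initialize: nums = [2, 9, 3, 8, 6]
Entering loop: for idx, val in enumerate(nums, start=3):

After execution: running_total = 17
17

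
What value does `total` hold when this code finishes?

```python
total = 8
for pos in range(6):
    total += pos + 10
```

Let's trace through this code step by step.

Initialize: total = 8
Entering loop: for pos in range(6):

After execution: total = 83
83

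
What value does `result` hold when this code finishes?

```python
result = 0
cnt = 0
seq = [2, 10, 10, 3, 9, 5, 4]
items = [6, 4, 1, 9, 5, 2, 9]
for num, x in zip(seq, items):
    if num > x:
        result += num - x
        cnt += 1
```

Let's trace through this code step by step.

Initialize: result = 0
Initialize: cnt = 0
Initialize: seq = [2, 10, 10, 3, 9, 5, 4]
Initialize: items = [6, 4, 1, 9, 5, 2, 9]
Entering loop: for num, x in zip(seq, items):

After execution: result = 22
22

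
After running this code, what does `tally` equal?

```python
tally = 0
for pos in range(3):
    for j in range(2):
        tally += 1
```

Let's trace through this code step by step.

Initialize: tally = 0
Entering loop: for pos in range(3):

After execution: tally = 6
6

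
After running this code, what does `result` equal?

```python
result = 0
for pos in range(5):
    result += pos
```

Let's trace through this code step by step.

Initialize: result = 0
Entering loop: for pos in range(5):

After execution: result = 10
10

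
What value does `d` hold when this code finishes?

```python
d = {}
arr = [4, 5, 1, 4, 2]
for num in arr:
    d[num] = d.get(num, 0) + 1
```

Let's trace through this code step by step.

Initialize: d = {}
Initialize: arr = [4, 5, 1, 4, 2]
Entering loop: for num in arr:

After execution: d = {4: 2, 5: 1, 1: 1, 2: 1}
{4: 2, 5: 1, 1: 1, 2: 1}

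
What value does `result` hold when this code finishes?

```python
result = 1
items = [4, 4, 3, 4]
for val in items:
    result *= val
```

Let's trace through this code step by step.

Initialize: result = 1
Initialize: items = [4, 4, 3, 4]
Entering loop: for val in items:

After execution: result = 192
192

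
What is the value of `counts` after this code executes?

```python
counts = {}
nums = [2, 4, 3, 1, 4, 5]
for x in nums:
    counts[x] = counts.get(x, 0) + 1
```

Let's trace through this code step by step.

Initialize: counts = {}
Initialize: nums = [2, 4, 3, 1, 4, 5]
Entering loop: for x in nums:

After execution: counts = {2: 1, 4: 2, 3: 1, 1: 1, 5: 1}
{2: 1, 4: 2, 3: 1, 1: 1, 5: 1}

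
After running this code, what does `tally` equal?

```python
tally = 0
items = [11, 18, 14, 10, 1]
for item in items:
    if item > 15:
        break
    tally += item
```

Let's trace through this code step by step.

Initialize: tally = 0
Initialize: items = [11, 18, 14, 10, 1]
Entering loop: for item in items:

After execution: tally = 11
11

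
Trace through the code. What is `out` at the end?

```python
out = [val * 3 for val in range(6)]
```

Let's trace through this code step by step.

Initialize: out = [val * 3 for val in range(6)]

After execution: out = [0, 3, 6, 9, 12, 15]
[0, 3, 6, 9, 12, 15]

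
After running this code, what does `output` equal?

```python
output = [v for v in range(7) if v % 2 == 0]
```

Let's trace through this code step by step.

Initialize: output = [v for v in range(7) if v % 2 == 0]

After execution: output = [0, 2, 4, 6]
[0, 2, 4, 6]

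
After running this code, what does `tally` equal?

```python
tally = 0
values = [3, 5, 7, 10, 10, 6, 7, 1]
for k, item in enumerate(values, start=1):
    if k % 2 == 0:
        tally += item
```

Let's trace through this code step by step.

Initialize: tally = 0
Initialize: values = [3, 5, 7, 10, 10, 6, 7, 1]
Entering loop: for k, item in enumerate(values, start=1):

After execution: tally = 22
22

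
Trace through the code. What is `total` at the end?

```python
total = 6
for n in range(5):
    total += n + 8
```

Let's trace through this code step by step.

Initialize: total = 6
Entering loop: for n in range(5):

After execution: total = 56
56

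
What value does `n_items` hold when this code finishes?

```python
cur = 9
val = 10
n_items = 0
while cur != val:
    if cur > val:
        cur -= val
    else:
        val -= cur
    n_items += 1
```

Let's trace through this code step by step.

Initialize: cur = 9
Initialize: val = 10
Initialize: n_items = 0
Entering loop: while cur != val:

After execution: n_items = 9
9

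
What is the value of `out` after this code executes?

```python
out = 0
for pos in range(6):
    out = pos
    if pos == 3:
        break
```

Let's trace through this code step by step.

Initialize: out = 0
Entering loop: for pos in range(6):

After execution: out = 3
3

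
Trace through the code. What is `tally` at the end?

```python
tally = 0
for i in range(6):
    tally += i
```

Let's trace through this code step by step.

Initialize: tally = 0
Entering loop: for i in range(6):

After execution: tally = 15
15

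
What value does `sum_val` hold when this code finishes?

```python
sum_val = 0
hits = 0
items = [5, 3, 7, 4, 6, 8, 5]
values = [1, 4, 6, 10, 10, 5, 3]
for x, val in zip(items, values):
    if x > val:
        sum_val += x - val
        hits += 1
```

Let's trace through this code step by step.

Initialize: sum_val = 0
Initialize: hits = 0
Initialize: items = [5, 3, 7, 4, 6, 8, 5]
Initialize: values = [1, 4, 6, 10, 10, 5, 3]
Entering loop: for x, val in zip(items, values):

After execution: sum_val = 10
10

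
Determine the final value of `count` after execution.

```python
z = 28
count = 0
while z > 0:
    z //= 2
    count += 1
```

Let's trace through this code step by step.

Initialize: z = 28
Initialize: count = 0
Entering loop: while z > 0:

After execution: count = 5
5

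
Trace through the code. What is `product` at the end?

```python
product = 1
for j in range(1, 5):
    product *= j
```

Let's trace through this code step by step.

Initialize: product = 1
Entering loop: for j in range(1, 5):

After execution: product = 24
24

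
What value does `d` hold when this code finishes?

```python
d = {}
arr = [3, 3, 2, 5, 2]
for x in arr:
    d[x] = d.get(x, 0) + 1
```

Let's trace through this code step by step.

Initialize: d = {}
Initialize: arr = [3, 3, 2, 5, 2]
Entering loop: for x in arr:

After execution: d = {3: 2, 2: 2, 5: 1}
{3: 2, 2: 2, 5: 1}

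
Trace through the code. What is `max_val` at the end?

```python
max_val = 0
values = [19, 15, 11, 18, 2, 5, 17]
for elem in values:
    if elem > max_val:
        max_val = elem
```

Let's trace through this code step by step.

Initialize: max_val = 0
Initialize: values = [19, 15, 11, 18, 2, 5, 17]
Entering loop: for elem in values:

After execution: max_val = 19
19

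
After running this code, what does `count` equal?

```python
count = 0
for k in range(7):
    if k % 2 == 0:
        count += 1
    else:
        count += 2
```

Let's trace through this code step by step.

Initialize: count = 0
Entering loop: for k in range(7):

After execution: count = 10
10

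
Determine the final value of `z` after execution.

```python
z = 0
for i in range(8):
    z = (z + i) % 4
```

Let's trace through this code step by step.

Initialize: z = 0
Entering loop: for i in range(8):

After execution: z = 0
0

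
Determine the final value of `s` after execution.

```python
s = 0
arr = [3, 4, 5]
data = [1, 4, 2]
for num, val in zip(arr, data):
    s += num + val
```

Let's trace through this code step by step.

Initialize: s = 0
Initialize: arr = [3, 4, 5]
Initialize: data = [1, 4, 2]
Entering loop: for num, val in zip(arr, data):

After execution: s = 19
19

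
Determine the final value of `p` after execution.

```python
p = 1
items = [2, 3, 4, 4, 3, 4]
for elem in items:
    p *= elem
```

Let's trace through this code step by step.

Initialize: p = 1
Initialize: items = [2, 3, 4, 4, 3, 4]
Entering loop: for elem in items:

After execution: p = 1152
1152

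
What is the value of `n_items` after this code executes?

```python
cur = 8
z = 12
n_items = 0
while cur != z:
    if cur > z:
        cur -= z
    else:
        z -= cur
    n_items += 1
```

Let's trace through this code step by step.

Initialize: cur = 8
Initialize: z = 12
Initialize: n_items = 0
Entering loop: while cur != z:

After execution: n_items = 2
2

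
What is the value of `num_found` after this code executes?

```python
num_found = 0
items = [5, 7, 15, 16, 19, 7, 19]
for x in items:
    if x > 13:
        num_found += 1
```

Let's trace through this code step by step.

Initialize: num_found = 0
Initialize: items = [5, 7, 15, 16, 19, 7, 19]
Entering loop: for x in items:

After execution: num_found = 4
4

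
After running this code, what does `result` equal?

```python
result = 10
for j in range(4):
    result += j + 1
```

Let's trace through this code step by step.

Initialize: result = 10
Entering loop: for j in range(4):

After execution: result = 20
20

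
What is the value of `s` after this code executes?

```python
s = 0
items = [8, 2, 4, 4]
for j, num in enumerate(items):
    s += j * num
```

Let's trace through this code step by step.

Initialize: s = 0
Initialize: items = [8, 2, 4, 4]
Entering loop: for j, num in enumerate(items):

After execution: s = 22
22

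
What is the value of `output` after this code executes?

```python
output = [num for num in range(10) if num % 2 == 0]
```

Let's trace through this code step by step.

Initialize: output = [num for num in range(10) if num % 2 == 0]

After execution: output = [0, 2, 4, 6, 8]
[0, 2, 4, 6, 8]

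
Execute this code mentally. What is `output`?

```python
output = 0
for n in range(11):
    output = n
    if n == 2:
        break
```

Let's trace through this code step by step.

Initialize: output = 0
Entering loop: for n in range(11):

After execution: output = 2
2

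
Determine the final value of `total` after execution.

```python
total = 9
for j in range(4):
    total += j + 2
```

Let's trace through this code step by step.

Initialize: total = 9
Entering loop: for j in range(4):

After execution: total = 23
23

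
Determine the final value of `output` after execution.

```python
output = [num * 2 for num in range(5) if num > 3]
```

Let's trace through this code step by step.

Initialize: output = [num * 2 for num in range(5) if num > 3]

After execution: output = [8]
[8]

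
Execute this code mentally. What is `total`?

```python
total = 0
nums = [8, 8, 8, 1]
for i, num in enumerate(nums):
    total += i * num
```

Let's trace through this code step by step.

Initialize: total = 0
Initialize: nums = [8, 8, 8, 1]
Entering loop: for i, num in enumerate(nums):

After execution: total = 27
27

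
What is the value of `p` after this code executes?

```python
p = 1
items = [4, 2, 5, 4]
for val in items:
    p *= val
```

Let's trace through this code step by step.

Initialize: p = 1
Initialize: items = [4, 2, 5, 4]
Entering loop: for val in items:

After execution: p = 160
160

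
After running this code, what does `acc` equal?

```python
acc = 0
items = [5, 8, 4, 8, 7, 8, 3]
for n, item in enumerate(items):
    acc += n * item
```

Let's trace through this code step by step.

Initialize: acc = 0
Initialize: items = [5, 8, 4, 8, 7, 8, 3]
Entering loop: for n, item in enumerate(items):

After execution: acc = 126
126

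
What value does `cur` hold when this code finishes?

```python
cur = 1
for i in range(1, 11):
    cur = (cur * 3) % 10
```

Let's trace through this code step by step.

Initialize: cur = 1
Entering loop: for i in range(1, 11):

After execution: cur = 9
9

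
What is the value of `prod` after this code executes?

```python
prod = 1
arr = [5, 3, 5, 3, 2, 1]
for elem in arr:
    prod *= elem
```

Let's trace through this code step by step.

Initialize: prod = 1
Initialize: arr = [5, 3, 5, 3, 2, 1]
Entering loop: for elem in arr:

After execution: prod = 450
450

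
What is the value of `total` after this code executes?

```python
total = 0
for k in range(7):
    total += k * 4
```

Let's trace through this code step by step.

Initialize: total = 0
Entering loop: for k in range(7):

After execution: total = 84
84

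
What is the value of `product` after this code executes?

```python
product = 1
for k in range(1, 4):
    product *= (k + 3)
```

Let's trace through this code step by step.

Initialize: product = 1
Entering loop: for k in range(1, 4):

After execution: product = 120
120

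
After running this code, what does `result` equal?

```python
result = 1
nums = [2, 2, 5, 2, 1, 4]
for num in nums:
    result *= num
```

Let's trace through this code step by step.

Initialize: result = 1
Initialize: nums = [2, 2, 5, 2, 1, 4]
Entering loop: for num in nums:

After execution: result = 160
160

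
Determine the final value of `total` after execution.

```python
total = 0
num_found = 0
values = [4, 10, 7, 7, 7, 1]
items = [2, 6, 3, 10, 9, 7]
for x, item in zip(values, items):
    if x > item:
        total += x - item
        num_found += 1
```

Let's trace through this code step by step.

Initialize: total = 0
Initialize: num_found = 0
Initialize: values = [4, 10, 7, 7, 7, 1]
Initialize: items = [2, 6, 3, 10, 9, 7]
Entering loop: for x, item in zip(values, items):

After execution: total = 10
10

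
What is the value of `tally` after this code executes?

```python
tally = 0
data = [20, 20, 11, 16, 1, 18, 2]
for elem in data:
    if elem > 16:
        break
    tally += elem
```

Let's trace through this code step by step.

Initialize: tally = 0
Initialize: data = [20, 20, 11, 16, 1, 18, 2]
Entering loop: for elem in data:

After execution: tally = 0
0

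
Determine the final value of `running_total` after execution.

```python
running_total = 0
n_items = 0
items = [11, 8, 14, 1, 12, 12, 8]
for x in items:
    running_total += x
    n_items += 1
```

Let's trace through this code step by step.

Initialize: running_total = 0
Initialize: n_items = 0
Initialize: items = [11, 8, 14, 1, 12, 12, 8]
Entering loop: for x in items:

After execution: running_total = 66
66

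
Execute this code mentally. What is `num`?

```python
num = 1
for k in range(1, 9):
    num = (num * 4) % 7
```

Let's trace through this code step by step.

Initialize: num = 1
Entering loop: for k in range(1, 9):

After execution: num = 2
2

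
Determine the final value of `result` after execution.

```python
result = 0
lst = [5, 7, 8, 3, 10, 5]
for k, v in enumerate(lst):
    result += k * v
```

Let's trace through this code step by step.

Initialize: result = 0
Initialize: lst = [5, 7, 8, 3, 10, 5]
Entering loop: for k, v in enumerate(lst):

After execution: result = 97
97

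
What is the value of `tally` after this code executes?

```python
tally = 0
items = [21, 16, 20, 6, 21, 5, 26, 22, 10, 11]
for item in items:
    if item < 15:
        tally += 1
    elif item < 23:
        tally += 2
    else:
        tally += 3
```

Let's trace through this code step by step.

Initialize: tally = 0
Initialize: items = [21, 16, 20, 6, 21, 5, 26, 22, 10, 11]
Entering loop: for item in items:

After execution: tally = 17
17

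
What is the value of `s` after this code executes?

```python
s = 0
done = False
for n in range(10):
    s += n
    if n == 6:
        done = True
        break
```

Let's trace through this code step by step.

Initialize: s = 0
Initialize: done = False
Entering loop: for n in range(10):

After execution: s = 21
21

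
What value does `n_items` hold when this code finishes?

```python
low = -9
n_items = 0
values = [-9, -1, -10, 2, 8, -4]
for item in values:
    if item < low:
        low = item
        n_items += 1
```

Let's trace through this code step by step.

Initialize: low = -9
Initialize: n_items = 0
Initialize: values = [-9, -1, -10, 2, 8, -4]
Entering loop: for item in values:

After execution: n_items = 1
1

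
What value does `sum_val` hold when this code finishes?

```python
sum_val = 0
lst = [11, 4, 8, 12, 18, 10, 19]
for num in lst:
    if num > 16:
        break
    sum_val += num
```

Let's trace through this code step by step.

Initialize: sum_val = 0
Initialize: lst = [11, 4, 8, 12, 18, 10, 19]
Entering loop: for num in lst:

After execution: sum_val = 35
35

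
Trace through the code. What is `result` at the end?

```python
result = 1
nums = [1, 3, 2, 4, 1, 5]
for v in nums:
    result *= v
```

Let's trace through this code step by step.

Initialize: result = 1
Initialize: nums = [1, 3, 2, 4, 1, 5]
Entering loop: for v in nums:

After execution: result = 120
120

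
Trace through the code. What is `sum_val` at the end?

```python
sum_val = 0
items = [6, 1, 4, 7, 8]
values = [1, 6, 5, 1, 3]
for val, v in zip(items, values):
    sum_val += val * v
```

Let's trace through this code step by step.

Initialize: sum_val = 0
Initialize: items = [6, 1, 4, 7, 8]
Initialize: values = [1, 6, 5, 1, 3]
Entering loop: for val, v in zip(items, values):

After execution: sum_val = 63
63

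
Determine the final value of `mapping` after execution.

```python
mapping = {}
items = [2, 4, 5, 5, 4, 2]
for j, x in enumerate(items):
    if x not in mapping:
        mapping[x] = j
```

Let's trace through this code step by step.

Initialize: mapping = {}
Initialize: items = [2, 4, 5, 5, 4, 2]
Entering loop: for j, x in enumerate(items):

After execution: mapping = {2: 0, 4: 1, 5: 2}
{2: 0, 4: 1, 5: 2}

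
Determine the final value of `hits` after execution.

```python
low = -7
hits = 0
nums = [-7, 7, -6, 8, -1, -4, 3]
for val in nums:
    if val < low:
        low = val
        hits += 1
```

Let's trace through this code step by step.

Initialize: low = -7
Initialize: hits = 0
Initialize: nums = [-7, 7, -6, 8, -1, -4, 3]
Entering loop: for val in nums:

After execution: hits = 0
0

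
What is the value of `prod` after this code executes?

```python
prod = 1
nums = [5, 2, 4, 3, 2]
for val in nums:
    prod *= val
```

Let's trace through this code step by step.

Initialize: prod = 1
Initialize: nums = [5, 2, 4, 3, 2]
Entering loop: for val in nums:

After execution: prod = 240
240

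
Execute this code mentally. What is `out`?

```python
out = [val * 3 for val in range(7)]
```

Let's trace through this code step by step.

Initialize: out = [val * 3 for val in range(7)]

After execution: out = [0, 3, 6, 9, 12, 15, 18]
[0, 3, 6, 9, 12, 15, 18]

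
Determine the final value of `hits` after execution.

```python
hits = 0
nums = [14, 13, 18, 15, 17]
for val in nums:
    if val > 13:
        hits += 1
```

Let's trace through this code step by step.

Initialize: hits = 0
Initialize: nums = [14, 13, 18, 15, 17]
Entering loop: for val in nums:

After execution: hits = 4
4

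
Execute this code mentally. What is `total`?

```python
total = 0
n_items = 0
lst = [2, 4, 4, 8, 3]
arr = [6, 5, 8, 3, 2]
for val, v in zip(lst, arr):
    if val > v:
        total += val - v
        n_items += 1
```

Let's trace through this code step by step.

Initialize: total = 0
Initialize: n_items = 0
Initialize: lst = [2, 4, 4, 8, 3]
Initialize: arr = [6, 5, 8, 3, 2]
Entering loop: for val, v in zip(lst, arr):

After execution: total = 6
6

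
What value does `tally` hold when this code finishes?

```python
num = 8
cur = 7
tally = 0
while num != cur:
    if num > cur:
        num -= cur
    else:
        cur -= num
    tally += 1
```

Let's trace through this code step by step.

Initialize: num = 8
Initialize: cur = 7
Initialize: tally = 0
Entering loop: while num != cur:

After execution: tally = 7
7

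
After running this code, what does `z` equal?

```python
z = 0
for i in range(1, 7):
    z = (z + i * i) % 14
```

Let's trace through this code step by step.

Initialize: z = 0
Entering loop: for i in range(1, 7):

After execution: z = 7
7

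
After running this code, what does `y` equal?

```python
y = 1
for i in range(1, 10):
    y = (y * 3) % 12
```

Let's trace through this code step by step.

Initialize: y = 1
Entering loop: for i in range(1, 10):

After execution: y = 3
3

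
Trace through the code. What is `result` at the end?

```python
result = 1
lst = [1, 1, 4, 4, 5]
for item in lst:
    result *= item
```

Let's trace through this code step by step.

Initialize: result = 1
Initialize: lst = [1, 1, 4, 4, 5]
Entering loop: for item in lst:

After execution: result = 80
80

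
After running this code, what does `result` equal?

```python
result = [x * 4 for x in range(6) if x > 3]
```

Let's trace through this code step by step.

Initialize: result = [x * 4 for x in range(6) if x > 3]

After execution: result = [16, 20]
[16, 20]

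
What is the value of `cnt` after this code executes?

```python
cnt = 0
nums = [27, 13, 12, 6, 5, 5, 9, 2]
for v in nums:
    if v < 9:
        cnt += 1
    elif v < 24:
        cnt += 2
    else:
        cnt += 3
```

Let's trace through this code step by step.

Initialize: cnt = 0
Initialize: nums = [27, 13, 12, 6, 5, 5, 9, 2]
Entering loop: for v in nums:

After execution: cnt = 13
13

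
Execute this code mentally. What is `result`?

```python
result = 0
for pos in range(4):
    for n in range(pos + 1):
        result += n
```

Let's trace through this code step by step.

Initialize: result = 0
Entering loop: for pos in range(4):

After execution: result = 10
10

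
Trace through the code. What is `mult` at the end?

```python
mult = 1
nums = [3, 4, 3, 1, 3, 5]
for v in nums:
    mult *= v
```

Let's trace through this code step by step.

Initialize: mult = 1
Initialize: nums = [3, 4, 3, 1, 3, 5]
Entering loop: for v in nums:

After execution: mult = 540
540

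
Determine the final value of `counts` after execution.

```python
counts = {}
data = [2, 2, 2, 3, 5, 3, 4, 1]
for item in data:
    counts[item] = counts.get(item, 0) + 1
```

Let's trace through this code step by step.

Initialize: counts = {}
Initialize: data = [2, 2, 2, 3, 5, 3, 4, 1]
Entering loop: for item in data:

After execution: counts = {2: 3, 3: 2, 5: 1, 4: 1, 1: 1}
{2: 3, 3: 2, 5: 1, 4: 1, 1: 1}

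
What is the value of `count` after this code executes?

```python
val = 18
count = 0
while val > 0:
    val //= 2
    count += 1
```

Let's trace through this code step by step.

Initialize: val = 18
Initialize: count = 0
Entering loop: while val > 0:

After execution: count = 5
5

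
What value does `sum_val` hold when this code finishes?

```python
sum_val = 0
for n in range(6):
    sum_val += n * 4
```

Let's trace through this code step by step.

Initialize: sum_val = 0
Entering loop: for n in range(6):

After execution: sum_val = 60
60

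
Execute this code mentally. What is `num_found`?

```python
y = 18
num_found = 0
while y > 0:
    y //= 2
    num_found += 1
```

Let's trace through this code step by step.

Initialize: y = 18
Initialize: num_found = 0
Entering loop: while y > 0:

After execution: num_found = 5
5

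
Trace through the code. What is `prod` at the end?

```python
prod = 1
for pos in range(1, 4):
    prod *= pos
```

Let's trace through this code step by step.

Initialize: prod = 1
Entering loop: for pos in range(1, 4):

After execution: prod = 6
6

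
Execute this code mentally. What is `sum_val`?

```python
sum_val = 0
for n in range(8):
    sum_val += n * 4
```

Let's trace through this code step by step.

Initialize: sum_val = 0
Entering loop: for n in range(8):

After execution: sum_val = 112
112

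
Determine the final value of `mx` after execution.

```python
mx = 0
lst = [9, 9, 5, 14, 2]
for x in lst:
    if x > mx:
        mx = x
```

Let's trace through this code step by step.

Initialize: mx = 0
Initialize: lst = [9, 9, 5, 14, 2]
Entering loop: for x in lst:

After execution: mx = 14
14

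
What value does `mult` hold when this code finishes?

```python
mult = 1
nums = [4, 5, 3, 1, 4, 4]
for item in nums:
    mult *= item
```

Let's trace through this code step by step.

Initialize: mult = 1
Initialize: nums = [4, 5, 3, 1, 4, 4]
Entering loop: for item in nums:

After execution: mult = 960
960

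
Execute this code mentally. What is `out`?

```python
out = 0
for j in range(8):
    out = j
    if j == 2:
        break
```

Let's trace through this code step by step.

Initialize: out = 0
Entering loop: for j in range(8):

After execution: out = 2
2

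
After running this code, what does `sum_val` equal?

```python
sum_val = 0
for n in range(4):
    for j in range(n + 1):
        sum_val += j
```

Let's trace through this code step by step.

Initialize: sum_val = 0
Entering loop: for n in range(4):

After execution: sum_val = 10
10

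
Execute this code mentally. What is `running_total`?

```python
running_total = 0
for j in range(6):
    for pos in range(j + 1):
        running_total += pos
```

Let's trace through this code step by step.

Initialize: running_total = 0
Entering loop: for j in range(6):

After execution: running_total = 35
35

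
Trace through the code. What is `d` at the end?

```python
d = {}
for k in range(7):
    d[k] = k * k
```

Let's trace through this code step by step.

Initialize: d = {}
Entering loop: for k in range(7):

After execution: d = {0: 0, 1: 1, 2: 4, 3: 9, 4: 16, 5: 25, 6: 36}
{0: 0, 1: 1, 2: 4, 3: 9, 4: 16, 5: 25, 6: 36}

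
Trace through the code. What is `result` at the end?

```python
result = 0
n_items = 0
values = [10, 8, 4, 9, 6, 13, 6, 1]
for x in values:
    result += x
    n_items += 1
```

Let's trace through this code step by step.

Initialize: result = 0
Initialize: n_items = 0
Initialize: values = [10, 8, 4, 9, 6, 13, 6, 1]
Entering loop: for x in values:

After execution: result = 57
57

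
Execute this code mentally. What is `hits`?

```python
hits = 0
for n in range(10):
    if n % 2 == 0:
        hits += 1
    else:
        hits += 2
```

Let's trace through this code step by step.

Initialize: hits = 0
Entering loop: for n in range(10):

After execution: hits = 15
15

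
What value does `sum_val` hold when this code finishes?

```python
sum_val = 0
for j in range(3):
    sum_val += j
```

Let's trace through this code step by step.

Initialize: sum_val = 0
Entering loop: for j in range(3):

After execution: sum_val = 3
3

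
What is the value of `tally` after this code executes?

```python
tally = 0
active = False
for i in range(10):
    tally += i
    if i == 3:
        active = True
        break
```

Let's trace through this code step by step.

Initialize: tally = 0
Initialize: active = False
Entering loop: for i in range(10):

After execution: tally = 6
6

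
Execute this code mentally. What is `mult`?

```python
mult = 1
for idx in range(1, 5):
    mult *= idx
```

Let's trace through this code step by step.

Initialize: mult = 1
Entering loop: for idx in range(1, 5):

After execution: mult = 24
24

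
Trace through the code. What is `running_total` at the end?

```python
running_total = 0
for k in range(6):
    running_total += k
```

Let's trace through this code step by step.

Initialize: running_total = 0
Entering loop: for k in range(6):

After execution: running_total = 15
15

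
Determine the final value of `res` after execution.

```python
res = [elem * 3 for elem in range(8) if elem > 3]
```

Let's trace through this code step by step.

Initialize: res = [elem * 3 for elem in range(8) if elem > 3]

After execution: res = [12, 15, 18, 21]
[12, 15, 18, 21]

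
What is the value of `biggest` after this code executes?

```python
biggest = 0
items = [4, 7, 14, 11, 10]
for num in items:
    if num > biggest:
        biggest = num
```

Let's trace through this code step by step.

Initialize: biggest = 0
Initialize: items = [4, 7, 14, 11, 10]
Entering loop: for num in items:

After execution: biggest = 14
14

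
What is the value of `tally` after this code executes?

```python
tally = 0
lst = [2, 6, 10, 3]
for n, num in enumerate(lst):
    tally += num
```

Let's trace through this code step by step.

Initialize: tally = 0
Initialize: lst = [2, 6, 10, 3]
Entering loop: for n, num in enumerate(lst):

After execution: tally = 21
21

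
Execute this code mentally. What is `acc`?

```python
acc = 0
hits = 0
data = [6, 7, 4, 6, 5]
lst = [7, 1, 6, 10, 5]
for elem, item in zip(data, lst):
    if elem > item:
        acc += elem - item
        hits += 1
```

Let's trace through this code step by step.

Initialize: acc = 0
Initialize: hits = 0
Initialize: data = [6, 7, 4, 6, 5]
Initialize: lst = [7, 1, 6, 10, 5]
Entering loop: for elem, item in zip(data, lst):

After execution: acc = 6
6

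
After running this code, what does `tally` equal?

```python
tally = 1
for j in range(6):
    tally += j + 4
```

Let's trace through this code step by step.

Initialize: tally = 1
Entering loop: for j in range(6):

After execution: tally = 40
40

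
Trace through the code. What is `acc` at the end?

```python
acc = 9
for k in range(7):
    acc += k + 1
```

Let's trace through this code step by step.

Initialize: acc = 9
Entering loop: for k in range(7):

After execution: acc = 37
37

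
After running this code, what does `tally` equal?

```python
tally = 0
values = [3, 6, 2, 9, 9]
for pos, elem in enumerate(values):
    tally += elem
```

Let's trace through this code step by step.

Initialize: tally = 0
Initialize: values = [3, 6, 2, 9, 9]
Entering loop: for pos, elem in enumerate(values):

After execution: tally = 29
29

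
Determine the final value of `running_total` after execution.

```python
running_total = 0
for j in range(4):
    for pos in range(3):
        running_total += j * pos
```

Let's trace through this code step by step.

Initialize: running_total = 0
Entering loop: for j in range(4):

After execution: running_total = 18
18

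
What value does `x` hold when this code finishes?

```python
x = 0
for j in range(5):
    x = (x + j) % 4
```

Let's trace through this code step by step.

Initialize: x = 0
Entering loop: for j in range(5):

After execution: x = 2
2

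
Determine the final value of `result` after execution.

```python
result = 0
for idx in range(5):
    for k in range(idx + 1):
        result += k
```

Let's trace through this code step by step.

Initialize: result = 0
Entering loop: for idx in range(5):

After execution: result = 20
20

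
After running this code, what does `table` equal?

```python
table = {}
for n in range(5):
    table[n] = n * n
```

Let's trace through this code step by step.

Initialize: table = {}
Entering loop: for n in range(5):

After execution: table = {0: 0, 1: 1, 2: 4, 3: 9, 4: 16}
{0: 0, 1: 1, 2: 4, 3: 9, 4: 16}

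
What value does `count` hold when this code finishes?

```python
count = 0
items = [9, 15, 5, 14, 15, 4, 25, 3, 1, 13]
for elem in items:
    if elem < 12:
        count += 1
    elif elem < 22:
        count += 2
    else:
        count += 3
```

Let's trace through this code step by step.

Initialize: count = 0
Initialize: items = [9, 15, 5, 14, 15, 4, 25, 3, 1, 13]
Entering loop: for elem in items:

After execution: count = 16
16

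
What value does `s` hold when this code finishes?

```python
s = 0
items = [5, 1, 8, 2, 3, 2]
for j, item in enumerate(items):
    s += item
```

Let's trace through this code step by step.

Initialize: s = 0
Initialize: items = [5, 1, 8, 2, 3, 2]
Entering loop: for j, item in enumerate(items):

After execution: s = 21
21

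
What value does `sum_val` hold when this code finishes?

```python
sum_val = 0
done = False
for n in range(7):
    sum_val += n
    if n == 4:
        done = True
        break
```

Let's trace through this code step by step.

Initialize: sum_val = 0
Initialize: done = False
Entering loop: for n in range(7):

After execution: sum_val = 10
10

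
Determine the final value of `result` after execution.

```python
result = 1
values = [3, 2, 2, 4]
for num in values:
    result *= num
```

Let's trace through this code step by step.

Initialize: result = 1
Initialize: values = [3, 2, 2, 4]
Entering loop: for num in values:

After execution: result = 48
48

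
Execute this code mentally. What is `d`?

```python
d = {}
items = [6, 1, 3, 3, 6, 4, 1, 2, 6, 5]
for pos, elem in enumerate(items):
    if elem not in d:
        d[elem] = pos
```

Let's trace through this code step by step.

Initialize: d = {}
Initialize: items = [6, 1, 3, 3, 6, 4, 1, 2, 6, 5]
Entering loop: for pos, elem in enumerate(items):

After execution: d = {6: 0, 1: 1, 3: 2, 4: 5, 2: 7, 5: 9}
{6: 0, 1: 1, 3: 2, 4: 5, 2: 7, 5: 9}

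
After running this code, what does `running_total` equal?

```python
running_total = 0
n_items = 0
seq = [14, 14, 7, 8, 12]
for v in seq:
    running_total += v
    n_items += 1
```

Let's trace through this code step by step.

Initialize: running_total = 0
Initialize: n_items = 0
Initialize: seq = [14, 14, 7, 8, 12]
Entering loop: for v in seq:

After execution: running_total = 55
55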